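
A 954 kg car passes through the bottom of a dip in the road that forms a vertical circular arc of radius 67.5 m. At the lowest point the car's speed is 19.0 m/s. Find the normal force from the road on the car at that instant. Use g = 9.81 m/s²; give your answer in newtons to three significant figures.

14500 N

At the lowest point, N points up (toward the centre) and the weight mg points down (away from the centre), so the net inward force is N − mg = mv²/r.
N = m(v²/r + g) = 954 × ((19.0)²/67.5 + 9.81) = 954 × (5.348 + 9.81) = 954 × 15.16 = 14460 N.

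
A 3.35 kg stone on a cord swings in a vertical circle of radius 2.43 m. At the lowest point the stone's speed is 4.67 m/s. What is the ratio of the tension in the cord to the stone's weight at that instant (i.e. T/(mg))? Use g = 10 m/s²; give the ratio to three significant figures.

At the bottom, T − mg = mv²/r, so T = m(v²/r + g) and T/(mg) = v²/(rg) + 1 = (4.67)²/(2.43 × 10.0) + 1 = 0.8975 + 1 = 1.897.

1.90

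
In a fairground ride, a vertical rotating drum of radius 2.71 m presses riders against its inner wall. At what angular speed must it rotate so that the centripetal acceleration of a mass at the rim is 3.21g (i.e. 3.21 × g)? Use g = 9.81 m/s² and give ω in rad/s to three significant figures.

3.41 rad/s

Centripetal acceleration a_c = ω²r. Setting ω²r = 3.21g:
ω = √(3.21g / r) = √(3.21 × 9.81 / 2.71) = √11.62 = 3.409 rad/s.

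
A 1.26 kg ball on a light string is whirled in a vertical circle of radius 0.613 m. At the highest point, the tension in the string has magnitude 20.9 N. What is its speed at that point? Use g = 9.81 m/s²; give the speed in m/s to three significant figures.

4.02 m/s

At the top, T + mg = mv²/r, so v = √(r(T/m + g)) = √(0.613 × (20.9/1.26 + 9.81)) = √(0.613 × 26.40) = √16.18 = 4.023 m/s.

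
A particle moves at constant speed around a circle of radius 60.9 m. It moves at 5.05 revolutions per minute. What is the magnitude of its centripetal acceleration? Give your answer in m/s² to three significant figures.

17.0 m/s²

ω = 5.05 rev/min × 2π/60 = 0.5288 rad/s, so v = ωr = 0.5288 × 60.9 = 32.21 m/s.
a_c = v²/r = (32.21)²/60.9 = 1037/60.9 = 17.03 m/s².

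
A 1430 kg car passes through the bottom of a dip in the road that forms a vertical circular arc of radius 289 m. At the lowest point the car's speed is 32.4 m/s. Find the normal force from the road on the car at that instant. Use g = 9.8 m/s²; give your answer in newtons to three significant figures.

19200 N

At the lowest point, N points up (toward the centre) and the weight mg points down (away from the centre), so the net inward force is N − mg = mv²/r.
N = m(v²/r + g) = 1430 × ((32.4)²/289 + 9.8) = 1430 × (3.632 + 9.8) = 1430 × 13.43 = 19210 N.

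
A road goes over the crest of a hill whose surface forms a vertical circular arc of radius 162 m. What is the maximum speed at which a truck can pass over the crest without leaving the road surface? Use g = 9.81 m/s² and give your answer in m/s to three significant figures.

39.9 m/s

At the crest the centre of the circle is below the truck, so the net downward (centripetal) force is mg − N = mv²/r.
The truck leaves the road when N → 0, giving v_max = √(g r) = √(9.81 × 162) = 39.87 m/s.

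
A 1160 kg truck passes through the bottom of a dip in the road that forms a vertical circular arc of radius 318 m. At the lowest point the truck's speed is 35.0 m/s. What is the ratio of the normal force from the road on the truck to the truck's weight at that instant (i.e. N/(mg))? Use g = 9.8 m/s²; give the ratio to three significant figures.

At the bottom, N − mg = mv²/r, so N = m(v²/r + g) and N/(mg) = v²/(rg) + 1 = (35.0)²/(318 × 9.8) + 1 = 0.3931 + 1 = 1.393.

1.39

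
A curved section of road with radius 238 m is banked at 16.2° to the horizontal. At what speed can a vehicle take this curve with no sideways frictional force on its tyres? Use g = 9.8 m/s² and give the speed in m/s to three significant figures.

26.0 m/s

On a frictionless banked curve, N sinθ = mv²/r and N cosθ = mg, so tanθ = v²/(rg).
v = √(r g tanθ) = √(238 × 9.8 × tan 16.2°) = √(238 × 9.8 × 0.2905) = √677.6 = 26.03 m/s.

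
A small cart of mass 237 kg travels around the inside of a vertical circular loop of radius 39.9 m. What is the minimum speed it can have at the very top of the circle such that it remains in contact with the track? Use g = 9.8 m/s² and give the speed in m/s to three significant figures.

At the highest point the centre is directly below, so both the weight and N act inward: N + mg = mv²/r.
At minimum speed N → 0, so mg = mv_min²/r ⇒ v_min = √(g r) = √(9.8 × 39.9) = 19.77 m/s.

19.8 m/s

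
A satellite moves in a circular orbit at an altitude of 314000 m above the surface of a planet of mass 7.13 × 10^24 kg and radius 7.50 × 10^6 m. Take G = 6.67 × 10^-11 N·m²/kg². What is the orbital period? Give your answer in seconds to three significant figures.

r = R + h = 7.50 × 10^6 + 314000 = 7.814 × 10^6 m. Gravity provides the centripetal force: G M m / r² = m v² / r ⇒ v = √(GM/r) = 7801 m/s.
T = 2πr/v = 2π × 7.814 × 10^6 / 7801 = 6293 s.

6290 s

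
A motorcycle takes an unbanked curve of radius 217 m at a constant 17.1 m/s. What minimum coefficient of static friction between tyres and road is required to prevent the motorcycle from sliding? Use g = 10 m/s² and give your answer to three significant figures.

0.135

Friction provides the centripetal force: μ_s m g = m v²/r, so μ_s = v²/(g r) = (17.10)²/(10.0 × 217) = 292.4/2170 = 0.1348.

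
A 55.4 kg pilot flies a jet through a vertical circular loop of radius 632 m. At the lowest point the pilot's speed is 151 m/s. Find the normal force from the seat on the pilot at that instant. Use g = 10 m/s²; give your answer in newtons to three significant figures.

2550 N

At the lowest point, N points up (toward the centre) and the weight mg points down (away from the centre), so the net inward force is N − mg = mv²/r.
N = m(v²/r + g) = 55.4 × ((151)²/632 + 10.0) = 55.4 × (36.08 + 10.0) = 55.4 × 46.08 = 2553 N.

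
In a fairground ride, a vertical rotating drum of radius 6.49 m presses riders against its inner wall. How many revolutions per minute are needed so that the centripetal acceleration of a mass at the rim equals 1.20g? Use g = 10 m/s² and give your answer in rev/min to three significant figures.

Require ω²r = 1.20g, so ω = √(1.20 × 10.0/6.49) = 1.360 rad/s.
In rev/min: ω × 60/(2π) = 1.360 × 60/(2π) = 12.98 rev/min.

13.0 rev/min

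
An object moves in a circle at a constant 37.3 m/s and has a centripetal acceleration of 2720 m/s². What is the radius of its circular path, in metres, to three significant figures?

a_c = v²/r ⇒ r = v²/a_c = (37.3)²/2720 = 1391/2720 = 0.5115 m.

0.512 m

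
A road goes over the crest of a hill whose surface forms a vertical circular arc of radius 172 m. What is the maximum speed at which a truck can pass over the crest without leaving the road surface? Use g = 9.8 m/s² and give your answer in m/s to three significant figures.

41.1 m/s

At the crest the centre of the circle is below the truck, so the net downward (centripetal) force is mg − N = mv²/r.
The truck leaves the road when N → 0, giving v_max = √(g r) = √(9.8 × 172) = 41.06 m/s.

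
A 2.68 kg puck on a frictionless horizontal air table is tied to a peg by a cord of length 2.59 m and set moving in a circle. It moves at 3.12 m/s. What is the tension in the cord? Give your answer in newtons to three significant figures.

The tension is the only horizontal force, so it supplies the full centripetal force: T = m v²/r = 2.68 × (3.120)²/2.59 = 2.68 × 9.734/2.59 = 10.07 N.

10.1 N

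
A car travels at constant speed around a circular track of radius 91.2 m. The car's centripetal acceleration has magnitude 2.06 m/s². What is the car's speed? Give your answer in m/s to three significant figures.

a_c = v²/r ⇒ v = √(a_c · r) = √(2.06 × 91.2) = √187.9 = 13.71 m/s.

13.7 m/s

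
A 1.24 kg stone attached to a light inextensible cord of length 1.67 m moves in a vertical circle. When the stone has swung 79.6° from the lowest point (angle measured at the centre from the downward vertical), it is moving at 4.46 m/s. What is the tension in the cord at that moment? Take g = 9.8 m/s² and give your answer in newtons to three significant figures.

17.0 N

Take the radial direction toward the centre of the circle as positive. The component of the weight along the string toward the centre is −mg cos φ (φ measured from the bottom), so Newton's second law along the string gives T − mg cos φ = m v²/r.
cos 79.6° = 0.1805, so T = m(v²/r + g cos φ) = 1.24 × ((4.46)²/1.67 + 9.8 × 0.1805) = 1.24 × (11.91 + (1.769)) = 1.24 × 13.68 = 16.96 N.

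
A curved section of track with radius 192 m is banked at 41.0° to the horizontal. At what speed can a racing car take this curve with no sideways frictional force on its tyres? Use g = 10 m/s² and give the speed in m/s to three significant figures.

On a frictionless banked curve, N sinθ = mv²/r and N cosθ = mg, so tanθ = v²/(rg).
v = √(r g tanθ) = √(192 × 10.0 × tan 41.0°) = √(192 × 10.0 × 0.8693) = √1669 = 40.85 m/s.

40.9 m/s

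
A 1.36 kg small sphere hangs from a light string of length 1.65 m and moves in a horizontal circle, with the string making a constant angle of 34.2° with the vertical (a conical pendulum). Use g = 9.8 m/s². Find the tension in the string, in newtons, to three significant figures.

Vertically the bob has no acceleration, so T cosθ = mg.
T = mg/cosθ = 1.36 × 9.8 / cos 34.2° = 13.33/0.8271 = 16.11 N.

16.1 N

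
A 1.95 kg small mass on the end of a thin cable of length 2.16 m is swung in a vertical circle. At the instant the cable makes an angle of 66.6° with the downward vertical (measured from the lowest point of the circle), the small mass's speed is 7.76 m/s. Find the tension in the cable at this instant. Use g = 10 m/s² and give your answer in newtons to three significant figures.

Take the radial direction toward the centre of the circle as positive. The component of the weight along the string toward the centre is −mg cos φ (φ measured from the bottom), so Newton's second law along the string gives T − mg cos φ = m v²/r.
cos 66.6° = 0.3971, so T = m(v²/r + g cos φ) = 1.95 × ((7.76)²/2.16 + 10.0 × 0.3971) = 1.95 × (27.88 + (3.971)) = 1.95 × 31.85 = 62.11 N.

62.1 N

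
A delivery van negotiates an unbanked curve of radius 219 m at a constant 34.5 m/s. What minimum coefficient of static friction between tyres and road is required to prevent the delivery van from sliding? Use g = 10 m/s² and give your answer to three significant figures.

0.543

Friction provides the centripetal force: μ_s m g = m v²/r, so μ_s = v²/(g r) = (34.50)²/(10.0 × 219) = 1190/2190 = 0.5435.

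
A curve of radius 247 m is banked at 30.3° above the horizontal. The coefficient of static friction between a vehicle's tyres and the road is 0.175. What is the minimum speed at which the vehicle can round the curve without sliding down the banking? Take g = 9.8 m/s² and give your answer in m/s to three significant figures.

30.0 m/s

At the minimum speed, friction acts up the slope at its limiting value f = μN. Radially (horizontal, toward centre): N sinθ − μN cosθ = mv²/r. Vertically: N cosθ + μN sinθ = mg.
Dividing: v² = r g (sinθ − μcosθ)/(cosθ + μsinθ).
sinθ − μcosθ = 0.5045 − 0.175×0.8634 = 0.3534; cosθ + μsinθ = 0.8634 + 0.175×0.5045 = 0.9517.
v² = 247 × 9.8 × 0.3534/0.9517 = 899.0 m²/s², so v = 29.98 m/s.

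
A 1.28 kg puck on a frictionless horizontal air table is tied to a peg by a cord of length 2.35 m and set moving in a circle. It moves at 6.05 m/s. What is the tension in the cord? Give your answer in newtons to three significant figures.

19.9 N

The tension is the only horizontal force, so it supplies the full centripetal force: T = m v²/r = 1.28 × (6.050)²/2.35 = 1.28 × 36.60/2.35 = 19.94 N.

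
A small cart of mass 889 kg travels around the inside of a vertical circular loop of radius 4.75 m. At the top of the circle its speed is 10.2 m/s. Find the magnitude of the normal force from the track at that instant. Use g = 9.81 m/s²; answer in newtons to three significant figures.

At the top, both N and the weight mg point inward (toward the centre), so N + mg = mv²/r.
N = m(v²/r − g) = 889 × ((10.2)²/4.75 − 9.81) = 889 × (21.90 − 9.81) = 889 × 12.09 = 10750 N.

10800 N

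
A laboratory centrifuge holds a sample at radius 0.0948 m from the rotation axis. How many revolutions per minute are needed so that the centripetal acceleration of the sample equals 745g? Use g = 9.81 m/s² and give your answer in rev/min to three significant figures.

2650 rev/min

Require ω²r = 745g, so ω = √(745 × 9.81/0.0948) = 277.7 rad/s.
In rev/min: ω × 60/(2π) = 277.7 × 60/(2π) = 2651 rev/min.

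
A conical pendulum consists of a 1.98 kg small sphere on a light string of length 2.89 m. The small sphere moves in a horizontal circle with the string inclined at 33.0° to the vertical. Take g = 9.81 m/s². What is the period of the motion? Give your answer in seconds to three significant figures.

r = L sinθ = 1.574 m. From T sinθ = mω²r and T cosθ = mg: tanθ = ω²r/g, so ω² = g tanθ / r = g/(L cosθ).
ω = √(g/(L cosθ)) = √(9.81/(2.89 × 0.8387)) = √4.047 = 2.012 rad/s.
Period = 2π/ω = 3.123 s.

3.12 s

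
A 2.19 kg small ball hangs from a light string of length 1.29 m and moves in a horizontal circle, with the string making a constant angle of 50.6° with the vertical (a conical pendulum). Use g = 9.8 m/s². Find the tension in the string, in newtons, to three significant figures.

Vertically the bob has no acceleration, so T cosθ = mg.
T = mg/cosθ = 2.19 × 9.8 / cos 50.6° = 21.46/0.6347 = 33.81 N.

33.8 N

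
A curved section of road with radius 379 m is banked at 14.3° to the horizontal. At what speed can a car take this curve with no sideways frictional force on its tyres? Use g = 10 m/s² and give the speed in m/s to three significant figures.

On a frictionless banked curve, N sinθ = mv²/r and N cosθ = mg, so tanθ = v²/(rg).
v = √(r g tanθ) = √(379 × 10.0 × tan 14.3°) = √(379 × 10.0 × 0.2549) = √966.1 = 31.08 m/s.

31.1 m/s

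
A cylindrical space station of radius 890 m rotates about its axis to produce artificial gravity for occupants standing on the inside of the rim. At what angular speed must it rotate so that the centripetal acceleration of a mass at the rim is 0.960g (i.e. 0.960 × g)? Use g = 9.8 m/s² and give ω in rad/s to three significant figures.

Centripetal acceleration a_c = ω²r. Setting ω²r = 0.960g:
ω = √(0.960g / r) = √(0.960 × 9.8 / 890) = √0.01057 = 0.1028 rad/s.

0.103 rad/s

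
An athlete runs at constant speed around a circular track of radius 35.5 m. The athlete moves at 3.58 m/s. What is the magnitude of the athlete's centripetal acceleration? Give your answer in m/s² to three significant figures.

0.361 m/s²

a_c = v²/r = (3.580)²/35.5 = 12.82/35.5 = 0.3610 m/s².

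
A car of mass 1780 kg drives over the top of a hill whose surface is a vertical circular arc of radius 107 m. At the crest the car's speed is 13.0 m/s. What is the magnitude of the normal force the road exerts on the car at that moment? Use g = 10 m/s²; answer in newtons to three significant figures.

15000 N

At the crest the centripetal acceleration points downward (toward the centre of the arc), so mg − N = mv²/r.
N = m(g − v²/r) = 1780 × (10.0 − (13.0)²/107) = 1780 × (10.0 − 1.579) = 1780 × 8.421 = 14990 N.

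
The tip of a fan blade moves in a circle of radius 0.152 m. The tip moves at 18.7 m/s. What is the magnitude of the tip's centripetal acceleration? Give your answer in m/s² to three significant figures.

a_c = v²/r = (18.70)²/0.152 = 349.7/0.152 = 2301 m/s².

2300 m/s²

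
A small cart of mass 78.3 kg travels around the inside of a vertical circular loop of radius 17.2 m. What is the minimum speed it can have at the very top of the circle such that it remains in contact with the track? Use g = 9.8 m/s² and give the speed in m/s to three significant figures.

At the highest point the centre is directly below, so both the weight and N act inward: N + mg = mv²/r.
At minimum speed N → 0, so mg = mv_min²/r ⇒ v_min = √(g r) = √(9.8 × 17.2) = 12.98 m/s.

13.0 m/s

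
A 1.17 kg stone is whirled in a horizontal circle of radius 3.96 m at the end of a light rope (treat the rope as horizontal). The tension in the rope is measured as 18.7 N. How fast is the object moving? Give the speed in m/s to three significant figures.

T = m v²/r ⇒ v = √(T r / m) = √(18.7 × 3.96 / 1.17) = √63.29 = 7.956 m/s.

7.96 m/s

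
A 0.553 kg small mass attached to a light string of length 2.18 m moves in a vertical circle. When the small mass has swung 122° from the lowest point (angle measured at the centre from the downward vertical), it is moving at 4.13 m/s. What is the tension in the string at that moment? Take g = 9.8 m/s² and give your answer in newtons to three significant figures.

Take the radial direction toward the centre of the circle as positive. The component of the weight along the string toward the centre is −mg cos φ (φ measured from the bottom), so Newton's second law along the string gives T − mg cos φ = m v²/r.
cos 122° = -0.5299, so T = m(v²/r + g cos φ) = 0.553 × ((4.13)²/2.18 + 9.8 × -0.5299) = 0.553 × (7.824 + (-5.193)) = 0.553 × 2.631 = 1.455 N.

1.45 N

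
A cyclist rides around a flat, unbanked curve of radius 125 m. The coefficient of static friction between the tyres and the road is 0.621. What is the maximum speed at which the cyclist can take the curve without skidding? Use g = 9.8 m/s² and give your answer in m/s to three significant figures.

The only inward force on a level bend is static friction, so at the limit f_s = μ_s N = μ_s m g = m v²/r.
Mass cancels: v_max = √(μ_s g r) = √(0.621 × 9.8 × 125) = √760.7 = 27.58 m/s.

27.6 m/s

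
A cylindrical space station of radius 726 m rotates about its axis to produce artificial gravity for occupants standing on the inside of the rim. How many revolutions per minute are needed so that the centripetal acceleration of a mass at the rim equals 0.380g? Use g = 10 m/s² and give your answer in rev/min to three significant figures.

0.691 rev/min

Require ω²r = 0.380g, so ω = √(0.380 × 10.0/726) = 0.07235 rad/s.
In rev/min: ω × 60/(2π) = 0.07235 × 60/(2π) = 0.6909 rev/min.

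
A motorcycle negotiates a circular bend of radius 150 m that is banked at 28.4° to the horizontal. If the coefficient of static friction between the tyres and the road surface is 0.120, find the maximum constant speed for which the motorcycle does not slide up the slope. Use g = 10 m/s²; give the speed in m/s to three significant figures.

At the maximum speed, friction acts down the slope at its limiting value f = μN. Radially (horizontal, toward centre): N sinθ + μN cosθ = mv²/r. Vertically: N cosθ − μN sinθ = mg.
Dividing: v² = r g (sinθ + μcosθ)/(cosθ − μsinθ).
sinθ + μcosθ = 0.4756 + 0.120×0.8796 = 0.5812; cosθ − μsinθ = 0.8796 − 0.120×0.4756 = 0.8226.
v² = 150 × 10.0 × 0.5812/0.8226 = 1060 m²/s², so v = 32.55 m/s.

32.6 m/s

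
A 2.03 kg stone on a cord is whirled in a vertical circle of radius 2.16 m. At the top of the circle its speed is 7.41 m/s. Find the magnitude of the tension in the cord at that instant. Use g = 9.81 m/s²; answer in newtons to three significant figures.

31.7 N

At the top, both T and the weight mg point inward (toward the centre), so T + mg = mv²/r.
T = m(v²/r − g) = 2.03 × ((7.41)²/2.16 − 9.81) = 2.03 × (25.42 − 9.81) = 2.03 × 15.61 = 31.69 N.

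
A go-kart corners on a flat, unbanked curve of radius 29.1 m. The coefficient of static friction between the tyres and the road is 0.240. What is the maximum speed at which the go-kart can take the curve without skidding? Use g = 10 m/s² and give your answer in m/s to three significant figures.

The only inward force on a level bend is static friction, so at the limit f_s = μ_s N = μ_s m g = m v²/r.
Mass cancels: v_max = √(μ_s g r) = √(0.240 × 10.0 × 29.1) = √69.84 = 8.357 m/s.

8.36 m/s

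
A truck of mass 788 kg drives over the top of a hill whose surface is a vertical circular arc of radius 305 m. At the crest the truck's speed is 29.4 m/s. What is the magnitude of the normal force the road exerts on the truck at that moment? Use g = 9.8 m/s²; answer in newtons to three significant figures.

At the crest the centripetal acceleration points downward (toward the centre of the arc), so mg − N = mv²/r.
N = m(g − v²/r) = 788 × (9.8 − (29.4)²/305) = 788 × (9.8 − 2.834) = 788 × 6.966 = 5489 N.

5490 N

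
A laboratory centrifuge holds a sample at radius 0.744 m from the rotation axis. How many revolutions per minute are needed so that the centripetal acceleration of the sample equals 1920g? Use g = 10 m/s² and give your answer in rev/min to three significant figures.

1530 rev/min

Require ω²r = 1920g, so ω = √(1920 × 10.0/0.744) = 160.6 rad/s.
In rev/min: ω × 60/(2π) = 160.6 × 60/(2π) = 1534 rev/min.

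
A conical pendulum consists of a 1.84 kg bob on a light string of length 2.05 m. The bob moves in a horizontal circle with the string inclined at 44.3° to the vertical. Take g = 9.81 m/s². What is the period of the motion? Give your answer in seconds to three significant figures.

r = L sinθ = 1.432 m. From T sinθ = mω²r and T cosθ = mg: tanθ = ω²r/g, so ω² = g tanθ / r = g/(L cosθ).
ω = √(g/(L cosθ)) = √(9.81/(2.05 × 0.7157)) = √6.686 = 2.586 rad/s.
Period = 2π/ω = 2.430 s.

2.43 s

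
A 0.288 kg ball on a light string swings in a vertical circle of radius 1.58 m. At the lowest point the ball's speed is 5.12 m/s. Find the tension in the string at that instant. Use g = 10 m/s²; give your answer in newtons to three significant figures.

At the lowest point, T points up (toward the centre) and the weight mg points down (away from the centre), so the net inward force is T − mg = mv²/r.
T = m(v²/r + g) = 0.288 × ((5.12)²/1.58 + 10.0) = 0.288 × (16.59 + 10.0) = 0.288 × 26.59 = 7.658 N.

7.66 N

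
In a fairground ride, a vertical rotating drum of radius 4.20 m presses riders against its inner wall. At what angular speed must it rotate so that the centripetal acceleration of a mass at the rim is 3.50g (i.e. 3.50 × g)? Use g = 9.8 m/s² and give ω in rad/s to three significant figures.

2.86 rad/s

Centripetal acceleration a_c = ω²r. Setting ω²r = 3.50g:
ω = √(3.50g / r) = √(3.50 × 9.8 / 4.20) = √8.167 = 2.858 rad/s.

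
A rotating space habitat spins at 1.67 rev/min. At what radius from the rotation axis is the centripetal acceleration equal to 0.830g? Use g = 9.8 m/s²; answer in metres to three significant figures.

266 m

ω = 1.67 rev/min × 2π/60 = 0.1749 rad/s.
a_c = ω²r = 0.830g ⇒ r = 0.830 × 9.8 / (0.1749)² = 8.134/0.03058 = 266.0 m.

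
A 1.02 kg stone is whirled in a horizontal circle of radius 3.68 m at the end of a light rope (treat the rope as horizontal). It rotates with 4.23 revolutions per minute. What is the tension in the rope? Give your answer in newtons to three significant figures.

0.737 N

ω = 4.23 rev/min × 2π/60 = 0.4430 rad/s, so v = ωr = 0.4430 × 3.68 = 1.630 m/s.
The tension is the only horizontal force, so it supplies the full centripetal force: T = m v²/r = 1.02 × (1.630)²/3.68 = 1.02 × 2.657/3.68 = 0.7365 N.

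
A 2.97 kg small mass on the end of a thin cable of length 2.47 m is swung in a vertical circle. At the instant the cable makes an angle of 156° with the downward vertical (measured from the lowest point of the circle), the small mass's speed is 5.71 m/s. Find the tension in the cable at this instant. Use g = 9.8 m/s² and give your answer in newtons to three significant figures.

12.6 N

Take the radial direction toward the centre of the circle as positive. The component of the weight along the string toward the centre is −mg cos φ (φ measured from the bottom), so Newton's second law along the string gives T − mg cos φ = m v²/r.
cos 156° = -0.9135, so T = m(v²/r + g cos φ) = 2.97 × ((5.71)²/2.47 + 9.8 × -0.9135) = 2.97 × (13.20 + (-8.953)) = 2.97 × 4.247 = 12.61 N.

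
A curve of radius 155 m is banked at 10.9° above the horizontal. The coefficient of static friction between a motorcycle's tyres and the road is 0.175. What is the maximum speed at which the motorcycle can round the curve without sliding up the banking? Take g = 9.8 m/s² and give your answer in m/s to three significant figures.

At the maximum speed, friction acts down the slope at its limiting value f = μN. Radially (horizontal, toward centre): N sinθ + μN cosθ = mv²/r. Vertically: N cosθ − μN sinθ = mg.
Dividing: v² = r g (sinθ + μcosθ)/(cosθ − μsinθ).
sinθ + μcosθ = 0.1891 + 0.175×0.9820 = 0.3609; cosθ − μsinθ = 0.9820 − 0.175×0.1891 = 0.9489.
v² = 155 × 9.8 × 0.3609/0.9489 = 577.8 m²/s², so v = 24.04 m/s.

24.0 m/s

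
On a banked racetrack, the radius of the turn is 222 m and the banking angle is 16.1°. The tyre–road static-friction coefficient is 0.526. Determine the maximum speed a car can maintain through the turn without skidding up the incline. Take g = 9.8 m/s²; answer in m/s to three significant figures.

At the maximum speed, friction acts down the slope at its limiting value f = μN. Radially (horizontal, toward centre): N sinθ + μN cosθ = mv²/r. Vertically: N cosθ − μN sinθ = mg.
Dividing: v² = r g (sinθ + μcosθ)/(cosθ − μsinθ).
sinθ + μcosθ = 0.2773 + 0.526×0.9608 = 0.7827; cosθ − μsinθ = 0.9608 − 0.526×0.2773 = 0.8149.
v² = 222 × 9.8 × 0.7827/0.8149 = 2090 m²/s², so v = 45.71 m/s.

45.7 m/s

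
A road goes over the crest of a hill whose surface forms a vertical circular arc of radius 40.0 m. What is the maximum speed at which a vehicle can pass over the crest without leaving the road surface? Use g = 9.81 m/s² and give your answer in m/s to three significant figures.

At the crest the centre of the circle is below the vehicle, so the net downward (centripetal) force is mg − N = mv²/r.
The vehicle leaves the road when N → 0, giving v_max = √(g r) = √(9.81 × 40.0) = 19.81 m/s.

19.8 m/s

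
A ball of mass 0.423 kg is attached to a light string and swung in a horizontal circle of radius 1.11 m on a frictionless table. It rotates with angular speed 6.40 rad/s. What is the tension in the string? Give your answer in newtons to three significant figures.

v = ωr = 6.40 × 1.11 = 7.104 m/s.
The tension is the only horizontal force, so it supplies the full centripetal force: T = m v²/r = 0.423 × (7.104)²/1.11 = 0.423 × 50.47/1.11 = 19.23 N.

19.2 N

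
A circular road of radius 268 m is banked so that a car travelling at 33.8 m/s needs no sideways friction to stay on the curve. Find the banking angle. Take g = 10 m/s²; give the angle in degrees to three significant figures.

With no friction, the horizontal component of the normal force provides the centripetal force: N sinθ = mv²/r, while N cosθ = mg vertically.
Dividing: tanθ = v²/(r g) = (33.8)²/(268 × 10.0) = 1142/2680 = 0.4263.
θ = arctan(0.4263) = 23.09°.

23.1°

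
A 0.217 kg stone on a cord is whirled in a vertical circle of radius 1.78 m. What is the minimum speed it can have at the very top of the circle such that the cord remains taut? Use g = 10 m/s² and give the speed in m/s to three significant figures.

4.22 m/s

At the highest point the centre is directly below, so both the weight and T act inward: T + mg = mv²/r.
At minimum speed T → 0, so mg = mv_min²/r ⇒ v_min = √(g r) = √(10.0 × 1.78) = 4.219 m/s.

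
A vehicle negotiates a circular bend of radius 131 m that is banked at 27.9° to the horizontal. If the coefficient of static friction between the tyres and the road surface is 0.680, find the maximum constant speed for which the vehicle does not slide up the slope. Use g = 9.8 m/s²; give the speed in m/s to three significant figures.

49.3 m/s

At the maximum speed, friction acts down the slope at its limiting value f = μN. Radially (horizontal, toward centre): N sinθ + μN cosθ = mv²/r. Vertically: N cosθ − μN sinθ = mg.
Dividing: v² = r g (sinθ + μcosθ)/(cosθ − μsinθ).
sinθ + μcosθ = 0.4679 + 0.680×0.8838 = 1.069; cosθ − μsinθ = 0.8838 − 0.680×0.4679 = 0.5656.
v² = 131 × 9.8 × 1.069/0.5656 = 2426 m²/s², so v = 49.26 m/s.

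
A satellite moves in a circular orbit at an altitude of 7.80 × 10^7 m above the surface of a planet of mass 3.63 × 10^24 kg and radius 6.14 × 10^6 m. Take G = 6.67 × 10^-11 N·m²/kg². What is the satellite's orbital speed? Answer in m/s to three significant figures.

1700 m/s

Orbital radius r = R + h = 6.14 × 10^6 + 7.80 × 10^7 = 8.414 × 10^7 m.
Gravity supplies the centripetal force: G M m / r² = m v² / r, so v = √(GM/r).
v = √(6.67 × 10^-11 × 3.63 × 10^24 / 8.414 × 10^7) = √(2.878 × 10^6) = 1696 m/s.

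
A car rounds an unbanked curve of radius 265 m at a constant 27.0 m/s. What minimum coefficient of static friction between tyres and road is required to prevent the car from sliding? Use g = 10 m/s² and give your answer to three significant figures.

Friction provides the centripetal force: μ_s m g = m v²/r, so μ_s = v²/(g r) = (27.00)²/(10.0 × 265) = 729.0/2650 = 0.2751.

0.275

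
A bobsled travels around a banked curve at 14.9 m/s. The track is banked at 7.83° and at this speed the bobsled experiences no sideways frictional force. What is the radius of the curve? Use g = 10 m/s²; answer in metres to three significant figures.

161 m

Frictionless banking: tanθ = v²/(rg), so r = v²/(g tanθ).
r = (14.9)²/(10.0 × tan 7.83°) = 222.0/(10.0 × 0.1375) = 222.0/1.375 = 161.4 m.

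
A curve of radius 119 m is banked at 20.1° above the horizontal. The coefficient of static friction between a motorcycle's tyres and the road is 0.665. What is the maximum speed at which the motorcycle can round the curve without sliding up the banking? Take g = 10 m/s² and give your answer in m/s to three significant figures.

At the maximum speed, friction acts down the slope at its limiting value f = μN. Radially (horizontal, toward centre): N sinθ + μN cosθ = mv²/r. Vertically: N cosθ − μN sinθ = mg.
Dividing: v² = r g (sinθ + μcosθ)/(cosθ − μsinθ).
sinθ + μcosθ = 0.3437 + 0.665×0.9391 = 0.9682; cosθ − μsinθ = 0.9391 − 0.665×0.3437 = 0.7106.
v² = 119 × 10.0 × 0.9682/0.7106 = 1621 m²/s², so v = 40.27 m/s.

40.3 m/s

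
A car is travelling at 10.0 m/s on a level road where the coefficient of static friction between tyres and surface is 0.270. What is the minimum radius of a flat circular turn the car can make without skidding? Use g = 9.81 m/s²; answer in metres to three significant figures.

At the limit, μ_s m g = m v²/r, so r_min = v²/(μ_s g) = (10.0)²/(0.270 × 9.81) = 100.0/2.649 = 37.75 m.

37.8 m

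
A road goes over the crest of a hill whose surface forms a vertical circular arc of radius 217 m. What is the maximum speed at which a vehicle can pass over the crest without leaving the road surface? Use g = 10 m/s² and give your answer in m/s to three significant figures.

At the crest the centre of the circle is below the vehicle, so the net downward (centripetal) force is mg − N = mv²/r.
The vehicle leaves the road when N → 0, giving v_max = √(g r) = √(10.0 × 217) = 46.58 m/s.

46.6 m/s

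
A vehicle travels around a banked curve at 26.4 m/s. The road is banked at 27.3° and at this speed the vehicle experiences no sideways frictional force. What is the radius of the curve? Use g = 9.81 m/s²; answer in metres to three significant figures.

Frictionless banking: tanθ = v²/(rg), so r = v²/(g tanθ).
r = (26.4)²/(9.81 × tan 27.3°) = 697.0/(9.81 × 0.5161) = 697.0/5.063 = 137.6 m.

138 m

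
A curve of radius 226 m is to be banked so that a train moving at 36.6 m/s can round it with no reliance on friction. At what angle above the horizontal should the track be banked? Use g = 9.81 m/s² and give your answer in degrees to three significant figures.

31.1°

For a frictionless banked turn: horizontally N sinθ = mv²/r and vertically N cosθ = mg.
Dividing: tanθ = v²/(r g) = (36.6)²/(226 × 9.81) = 1340/2217 = 0.6042.
θ = arctan(0.6042) = 31.14°.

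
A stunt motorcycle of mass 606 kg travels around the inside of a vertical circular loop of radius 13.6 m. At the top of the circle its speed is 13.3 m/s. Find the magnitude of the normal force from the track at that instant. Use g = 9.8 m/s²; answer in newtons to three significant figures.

1940 N

At the top, both N and the weight mg point inward (toward the centre), so N + mg = mv²/r.
N = m(v²/r − g) = 606 × ((13.3)²/13.6 − 9.8) = 606 × (13.01 − 9.8) = 606 × 3.207 = 1943 N.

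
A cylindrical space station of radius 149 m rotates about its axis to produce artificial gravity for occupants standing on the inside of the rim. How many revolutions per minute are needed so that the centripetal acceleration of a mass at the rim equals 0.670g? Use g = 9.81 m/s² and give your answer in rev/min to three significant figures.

2.01 rev/min

Require ω²r = 0.670g, so ω = √(0.670 × 9.81/149) = 0.2100 rad/s.
In rev/min: ω × 60/(2π) = 0.2100 × 60/(2π) = 2.006 rev/min.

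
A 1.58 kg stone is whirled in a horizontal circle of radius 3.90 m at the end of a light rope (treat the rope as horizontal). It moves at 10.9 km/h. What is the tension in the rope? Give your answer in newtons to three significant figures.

3.71 N

v = 10.9 km/h = 10.9/3.6 = 3.028 m/s.
The tension is the only horizontal force, so it supplies the full centripetal force: T = m v²/r = 1.58 × (3.028)²/3.90 = 1.58 × 9.167/3.90 = 3.714 N.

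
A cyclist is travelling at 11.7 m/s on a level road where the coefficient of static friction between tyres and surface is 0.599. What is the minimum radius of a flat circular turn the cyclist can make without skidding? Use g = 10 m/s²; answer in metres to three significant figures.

At the limit, μ_s m g = m v²/r, so r_min = v²/(μ_s g) = (11.7)²/(0.599 × 10.0) = 136.9/5.990 = 22.85 m.

22.9 m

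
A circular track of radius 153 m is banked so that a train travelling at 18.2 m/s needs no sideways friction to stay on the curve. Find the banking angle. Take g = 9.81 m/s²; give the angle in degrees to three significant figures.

For a frictionless banked turn: horizontally N sinθ = mv²/r and vertically N cosθ = mg.
Dividing: tanθ = v²/(r g) = (18.2)²/(153 × 9.81) = 331.2/1501 = 0.2207.
θ = arctan(0.2207) = 12.45°.

12.4°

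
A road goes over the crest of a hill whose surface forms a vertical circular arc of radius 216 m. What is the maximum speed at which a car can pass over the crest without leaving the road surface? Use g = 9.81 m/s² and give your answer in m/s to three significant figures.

46.0 m/s

At the crest the centre of the circle is below the car, so the net downward (centripetal) force is mg − N = mv²/r.
The car leaves the road when N → 0, giving v_max = √(g r) = √(9.81 × 216) = 46.03 m/s.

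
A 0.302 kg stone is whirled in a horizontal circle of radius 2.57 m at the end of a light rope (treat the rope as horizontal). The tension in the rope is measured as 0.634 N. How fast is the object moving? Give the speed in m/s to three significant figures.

T = m v²/r ⇒ v = √(T r / m) = √(0.634 × 2.57 / 0.302) = √5.395 = 2.323 m/s.

2.32 m/s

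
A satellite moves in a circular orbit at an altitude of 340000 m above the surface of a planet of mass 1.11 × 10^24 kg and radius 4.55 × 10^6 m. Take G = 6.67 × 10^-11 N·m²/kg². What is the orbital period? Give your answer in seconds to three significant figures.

7900 s

r = R + h = 4.55 × 10^6 + 340000 = 4.890 × 10^6 m. Gravity provides the centripetal force: G M m / r² = m v² / r ⇒ v = √(GM/r) = 3891 m/s.
T = 2πr/v = 2π × 4.890 × 10^6 / 3891 = 7896 s.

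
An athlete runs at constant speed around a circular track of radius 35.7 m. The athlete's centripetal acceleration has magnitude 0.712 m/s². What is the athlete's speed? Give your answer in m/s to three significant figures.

a_c = v²/r ⇒ v = √(a_c · r) = √(0.712 × 35.7) = √25.42 = 5.042 m/s.

5.04 m/s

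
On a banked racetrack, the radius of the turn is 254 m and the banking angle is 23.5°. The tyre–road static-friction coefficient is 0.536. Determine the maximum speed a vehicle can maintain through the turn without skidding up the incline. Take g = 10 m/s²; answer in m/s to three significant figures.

At the maximum speed, friction acts down the slope at its limiting value f = μN. Radially (horizontal, toward centre): N sinθ + μN cosθ = mv²/r. Vertically: N cosθ − μN sinθ = mg.
Dividing: v² = r g (sinθ + μcosθ)/(cosθ − μsinθ).
sinθ + μcosθ = 0.3987 + 0.536×0.9171 = 0.8903; cosθ − μsinθ = 0.9171 − 0.536×0.3987 = 0.7033.
v² = 254 × 10.0 × 0.8903/0.7033 = 3215 m²/s², so v = 56.70 m/s.

56.7 m/s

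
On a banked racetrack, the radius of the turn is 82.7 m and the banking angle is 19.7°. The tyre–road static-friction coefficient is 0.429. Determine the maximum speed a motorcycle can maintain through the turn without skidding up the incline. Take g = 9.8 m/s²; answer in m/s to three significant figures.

27.5 m/s

At the maximum speed, friction acts down the slope at its limiting value f = μN. Radially (horizontal, toward centre): N sinθ + μN cosθ = mv²/r. Vertically: N cosθ − μN sinθ = mg.
Dividing: v² = r g (sinθ + μcosθ)/(cosθ − μsinθ).
sinθ + μcosθ = 0.3371 + 0.429×0.9415 = 0.7410; cosθ − μsinθ = 0.9415 − 0.429×0.3371 = 0.7969.
v² = 82.7 × 9.8 × 0.7410/0.7969 = 753.6 m²/s², so v = 27.45 m/s.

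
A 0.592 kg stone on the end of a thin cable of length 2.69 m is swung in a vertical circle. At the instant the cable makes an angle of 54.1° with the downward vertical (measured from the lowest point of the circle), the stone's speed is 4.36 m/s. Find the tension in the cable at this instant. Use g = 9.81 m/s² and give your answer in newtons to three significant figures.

7.59 N

Take the radial direction toward the centre of the circle as positive. The component of the weight along the string toward the centre is −mg cos φ (φ measured from the bottom), so Newton's second law along the string gives T − mg cos φ = m v²/r.
cos 54.1° = 0.5864, so T = m(v²/r + g cos φ) = 0.592 × ((4.36)²/2.69 + 9.81 × 0.5864) = 0.592 × (7.067 + (5.752)) = 0.592 × 12.82 = 7.589 N.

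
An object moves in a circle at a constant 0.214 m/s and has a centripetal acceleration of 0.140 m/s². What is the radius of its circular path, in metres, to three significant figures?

0.327 m

a_c = v²/r ⇒ r = v²/a_c = (0.214)²/0.140 = 0.04580/0.140 = 0.3271 m.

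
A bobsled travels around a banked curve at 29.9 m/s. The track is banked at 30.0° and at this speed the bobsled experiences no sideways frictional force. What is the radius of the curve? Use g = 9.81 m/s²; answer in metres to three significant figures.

158 m

Frictionless banking: tanθ = v²/(rg), so r = v²/(g tanθ).
r = (29.9)²/(9.81 × tan 30.0°) = 894.0/(9.81 × 0.5774) = 894.0/5.664 = 157.8 m.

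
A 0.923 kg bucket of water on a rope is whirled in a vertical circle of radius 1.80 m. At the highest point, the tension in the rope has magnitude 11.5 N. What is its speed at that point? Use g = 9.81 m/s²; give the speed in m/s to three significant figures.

At the top, T + mg = mv²/r, so v = √(r(T/m + g)) = √(1.80 × (11.5/0.923 + 9.81)) = √(1.80 × 22.27) = √40.08 = 6.331 m/s.

6.33 m/s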